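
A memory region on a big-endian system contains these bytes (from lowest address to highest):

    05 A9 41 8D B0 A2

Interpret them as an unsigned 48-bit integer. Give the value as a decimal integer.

Big-endian stores the most-significant byte at the lowest address.
The bytes are already most-significant first: 0x05A9418DB0A2.
0x05A9418DB0A2 = 6224507416738.

6224507416738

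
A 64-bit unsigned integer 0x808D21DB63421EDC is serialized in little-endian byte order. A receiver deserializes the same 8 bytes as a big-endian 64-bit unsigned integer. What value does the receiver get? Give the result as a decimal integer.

15861187934291070336

Stored little-endian, the bytes at ascending addresses are DC 1E 42 63 DB 21 8D 80.
Read back as big-endian, the last byte is least significant, giving 0xDC1E4263DB218D80.
0xDC1E4263DB218D80 = 15861187934291070336.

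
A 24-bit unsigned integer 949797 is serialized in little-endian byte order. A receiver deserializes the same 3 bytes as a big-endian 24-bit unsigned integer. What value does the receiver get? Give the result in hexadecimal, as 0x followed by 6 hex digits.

0x257E0E

949797 in 24-bit hexadecimal is 0x0E7E25.
Stored little-endian, the bytes at ascending addresses are 25 7E 0E.
Read back as big-endian, the last byte is least significant, giving 0x257E0E.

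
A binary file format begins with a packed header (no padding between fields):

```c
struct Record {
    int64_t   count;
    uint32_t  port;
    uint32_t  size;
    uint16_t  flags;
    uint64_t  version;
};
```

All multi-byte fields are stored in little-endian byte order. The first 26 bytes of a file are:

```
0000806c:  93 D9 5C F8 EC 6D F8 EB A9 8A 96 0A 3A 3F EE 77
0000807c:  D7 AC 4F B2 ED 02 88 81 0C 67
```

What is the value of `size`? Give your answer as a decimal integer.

`size` follows `count` (8 B), `port` (4 B), so it starts at offset 8 + 4 = 12 and occupies 4 bytes.
Bytes at offsets 12..15: 3A 3F EE 77.
Little-endian stores the least-significant byte at the lowest address.
Reassemble most-significant byte first: 77 EE 3F 3A → 0x77EE3F3A.
0x77EE3F3A = 2012102458.

2012102458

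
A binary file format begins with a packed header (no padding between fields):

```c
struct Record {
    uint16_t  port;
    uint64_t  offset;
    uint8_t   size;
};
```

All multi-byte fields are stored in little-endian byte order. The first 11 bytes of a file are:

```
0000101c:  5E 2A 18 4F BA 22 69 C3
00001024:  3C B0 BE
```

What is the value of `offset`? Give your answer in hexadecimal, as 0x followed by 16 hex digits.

0xB03CC36922BA4F18

`offset` follows `port` (2 bytes), so it starts at byte offset 2 and occupies 8 bytes.
Bytes at offsets 2..9: 18 4F BA 22 69 C3 3C B0.
Little-endian: lowest address holds the least-significant byte.
Reassemble most-significant byte first: B0 3C C3 69 22 BA 4F 18 → 0xB03CC36922BA4F18.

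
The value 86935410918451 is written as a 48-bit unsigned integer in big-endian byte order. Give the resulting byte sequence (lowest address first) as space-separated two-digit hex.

4F 11 3A 49 44 33

86935410918451 in hexadecimal, padded to 48 bits, is 0x4F113A494433.
Split into bytes (most-significant first): 4F 11 3A 49 44 33.
Big-endian stores the most-significant byte at the lowest address.
So the memory order matches the most-significant-first order: 4F 11 3A 49 44 33.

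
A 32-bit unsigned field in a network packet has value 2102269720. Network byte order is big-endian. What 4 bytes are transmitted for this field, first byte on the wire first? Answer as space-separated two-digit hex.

7D 4E 17 18

2102269720 in hexadecimal, padded to 32 bits, is 0x7D4E1718.
Split into bytes (most-significant first): 7D 4E 17 18.
Big-endian stores the most-significant byte at the lowest address.
So the memory order matches the most-significant-first order: 7D 4E 17 18.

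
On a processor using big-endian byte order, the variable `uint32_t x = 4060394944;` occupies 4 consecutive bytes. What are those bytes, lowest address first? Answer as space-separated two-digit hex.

4060394944 in hexadecimal, padded to 32 bits, is 0xF204B5C0.
Split into bytes (most-significant first): F2 04 B5 C0.
In big-endian order the high byte comes first in memory.
So the memory order matches the most-significant-first order: F2 04 B5 C0.

F2 04 B5 C0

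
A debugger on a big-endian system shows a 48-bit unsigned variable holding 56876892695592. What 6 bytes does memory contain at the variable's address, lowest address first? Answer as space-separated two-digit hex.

33 BA AE FC 2C 28

56876892695592 in hexadecimal, padded to 48 bits, is 0x33BAAEFC2C28.
Split into bytes (most-significant first): 33 BA AE FC 2C 28.
In big-endian order the high byte comes first in memory.
So the memory order matches the most-significant-first order: 33 BA AE FC 2C 28.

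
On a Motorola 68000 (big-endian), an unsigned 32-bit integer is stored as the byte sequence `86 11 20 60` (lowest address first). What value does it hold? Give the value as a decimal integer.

Big-endian: lowest address holds the most-significant byte.
The bytes are already most-significant first: 0x86112060.
0x86112060 = 2249269344.

2249269344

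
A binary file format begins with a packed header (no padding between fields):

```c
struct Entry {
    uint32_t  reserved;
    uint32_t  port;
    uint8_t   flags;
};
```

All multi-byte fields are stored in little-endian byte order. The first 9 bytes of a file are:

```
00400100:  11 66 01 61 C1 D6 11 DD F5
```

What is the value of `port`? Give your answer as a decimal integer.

`port` follows `reserved` (4 bytes), so it starts at byte offset 4 and occupies 4 bytes.
Bytes at offsets 4..7: C1 D6 11 DD.
Little-endian: lowest address holds the least-significant byte.
Reassemble most-significant byte first: DD 11 D6 C1 → 0xDD11D6C1.
0xDD11D6C1 = 3708933825.

3708933825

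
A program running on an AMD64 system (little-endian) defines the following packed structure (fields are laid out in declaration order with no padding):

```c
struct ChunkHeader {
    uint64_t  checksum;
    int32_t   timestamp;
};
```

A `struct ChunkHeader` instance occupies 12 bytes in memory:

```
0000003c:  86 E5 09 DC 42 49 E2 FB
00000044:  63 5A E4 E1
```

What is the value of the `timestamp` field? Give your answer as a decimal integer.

`timestamp` follows `checksum` (8 bytes), so it starts at byte offset 8 and occupies 4 bytes.
Bytes at offsets 8..11: 63 5A E4 E1.
In little-endian order the low byte comes first in memory.
Reassemble most-significant byte first: E1 E4 5A 63 → 0xE1E45A63.
Top bit is set, so as a signed 32-bit value this is 0xE1E45A63 − 2^32 = -505128349.

-505128349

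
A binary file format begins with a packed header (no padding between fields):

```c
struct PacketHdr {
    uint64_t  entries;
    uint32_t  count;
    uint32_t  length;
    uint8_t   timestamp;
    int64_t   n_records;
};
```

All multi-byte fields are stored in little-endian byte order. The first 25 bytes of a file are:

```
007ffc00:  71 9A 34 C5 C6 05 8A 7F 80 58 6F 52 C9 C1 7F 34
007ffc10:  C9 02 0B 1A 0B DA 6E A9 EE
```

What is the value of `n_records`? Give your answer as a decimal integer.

`n_records` follows `entries` (8 B), `count` (4 B), `length` (4 B), `timestamp` (1 B), so it starts at offset 8 + 4 + 4 + 1 = 17 and occupies 8 bytes.
Bytes at offsets 17..24: 02 0B 1A 0B DA 6E A9 EE.
Little-endian: lowest address holds the least-significant byte.
Reassemble most-significant byte first: EE A9 6E DA 0B 1A 0B 02 → 0xEEA96EDA0B1A0B02.
Top bit is set, so as a signed 64-bit value this is 0xEEA96EDA0B1A0B02 − 2^64 = -1249345538850419966.

-1249345538850419966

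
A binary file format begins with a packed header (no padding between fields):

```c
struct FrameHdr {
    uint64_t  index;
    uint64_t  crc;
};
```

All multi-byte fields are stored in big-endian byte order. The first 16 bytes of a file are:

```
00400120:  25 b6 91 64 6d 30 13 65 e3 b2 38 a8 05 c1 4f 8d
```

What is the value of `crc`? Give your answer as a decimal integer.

16407238686766354317

`crc` follows `index` (8 bytes), so it starts at byte offset 8 and occupies 8 bytes.
Bytes at offsets 8..15: E3 B2 38 A8 05 C1 4F 8D.
Big-endian: lowest address holds the most-significant byte.
The bytes are already most-significant first: 0xE3B238A805C14F8D.
0xE3B238A805C14F8D = 16407238686766354317.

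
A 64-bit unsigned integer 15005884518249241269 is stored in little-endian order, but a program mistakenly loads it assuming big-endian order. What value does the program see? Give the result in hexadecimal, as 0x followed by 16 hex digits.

0xB59AC7FA769C3FD0

15005884518249241269 in 64-bit hexadecimal is 0xD03F9C76FAC79AB5.
Stored little-endian, the bytes at ascending addresses are B5 9A C7 FA 76 9C 3F D0.
Read back as big-endian, the last byte is least significant, giving 0xB59AC7FA769C3FD0.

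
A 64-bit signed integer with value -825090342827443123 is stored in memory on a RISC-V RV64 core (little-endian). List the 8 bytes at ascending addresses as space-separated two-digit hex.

4D 3C 2A 68 B4 B0 8C F4

Two's complement of -825090342827443123 in 64 bits: 825090342827443123 = 0x0B734F4B97D5C3B3; invert → 0xF48CB0B4682A3C4C; add 1 → 0xF48CB0B4682A3C4D.
Split into bytes (most-significant first): F4 8C B0 B4 68 2A 3C 4D.
Little-endian: lowest address holds the least-significant byte.
So at ascending addresses the bytes are 4D 3C 2A 68 B4 B0 8C F4.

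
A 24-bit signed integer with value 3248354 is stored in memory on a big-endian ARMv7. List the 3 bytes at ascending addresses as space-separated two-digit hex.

3248354 in hexadecimal, padded to 24 bits, is 0x3190E2.
Split into bytes (most-significant first): 31 90 E2.
Big-endian stores the most-significant byte at the lowest address.
So the memory order matches the most-significant-first order: 31 90 E2.

31 90 E2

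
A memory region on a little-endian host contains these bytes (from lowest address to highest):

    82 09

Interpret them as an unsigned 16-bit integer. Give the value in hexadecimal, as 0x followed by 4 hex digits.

0x0982

Little-endian stores the least-significant byte at the lowest address.
Reassemble most-significant byte first: 09 82 → 0x0982.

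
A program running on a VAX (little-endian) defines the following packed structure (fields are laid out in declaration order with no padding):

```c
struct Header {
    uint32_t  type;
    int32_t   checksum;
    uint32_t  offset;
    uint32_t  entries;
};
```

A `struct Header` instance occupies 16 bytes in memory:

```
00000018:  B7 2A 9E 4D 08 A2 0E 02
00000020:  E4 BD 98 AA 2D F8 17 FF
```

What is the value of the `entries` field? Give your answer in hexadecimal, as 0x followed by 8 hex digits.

`entries` follows `type` (4 B), `checksum` (4 B), `offset` (4 B), so it starts at offset 4 + 4 + 4 = 12 and occupies 4 bytes.
Bytes at offsets 12..15: 2D F8 17 FF.
Little-endian: lowest address holds the least-significant byte.
Reassemble most-significant byte first: FF 17 F8 2D → 0xFF17F82D.

0xFF17F82D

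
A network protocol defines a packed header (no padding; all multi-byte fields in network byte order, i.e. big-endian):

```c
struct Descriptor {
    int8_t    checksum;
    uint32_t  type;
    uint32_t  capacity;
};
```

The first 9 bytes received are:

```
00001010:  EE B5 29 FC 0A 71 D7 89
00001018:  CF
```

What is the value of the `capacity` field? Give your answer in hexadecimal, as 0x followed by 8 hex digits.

0x71D789CF

`capacity` follows `checksum` (1 B), `type` (4 B), so it starts at offset 1 + 4 = 5 and occupies 4 bytes.
Bytes at offsets 5..8: 71 D7 89 CF.
Big-endian stores the most-significant byte at the lowest address.
The bytes are already most-significant first: 0x71D789CF.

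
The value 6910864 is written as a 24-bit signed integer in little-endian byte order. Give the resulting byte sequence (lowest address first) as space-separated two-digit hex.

90 73 69

6910864 in hexadecimal, padded to 24 bits, is 0x697390.
Split into bytes (most-significant first): 69 73 90.
In little-endian order the low byte comes first in memory.
So at ascending addresses the bytes are 90 73 69.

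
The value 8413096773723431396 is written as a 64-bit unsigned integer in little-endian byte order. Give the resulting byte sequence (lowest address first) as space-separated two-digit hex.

E4 21 C5 F2 F0 52 C1 74

8413096773723431396 in hexadecimal, padded to 64 bits, is 0x74C152F0F2C521E4.
Split into bytes (most-significant first): 74 C1 52 F0 F2 C5 21 E4.
Little-endian stores the least-significant byte at the lowest address.
So at ascending addresses the bytes are E4 21 C5 F2 F0 52 C1 74.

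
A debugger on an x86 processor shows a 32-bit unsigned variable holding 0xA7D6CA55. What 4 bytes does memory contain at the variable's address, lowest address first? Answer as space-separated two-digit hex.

55 CA D6 A7

Split into bytes (most-significant first): A7 D6 CA 55.
In little-endian order the low byte comes first in memory.
So at ascending addresses the bytes are 55 CA D6 A7.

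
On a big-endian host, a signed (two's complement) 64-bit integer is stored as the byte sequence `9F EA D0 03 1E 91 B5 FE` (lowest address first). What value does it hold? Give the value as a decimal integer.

-6923492765312371202

Big-endian: lowest address holds the most-significant byte.
The bytes are already most-significant first: 0x9FEAD0031E91B5FE.
Top bit is set, so as a signed 64-bit value this is 0x9FEAD0031E91B5FE − 2^64 = -6923492765312371202.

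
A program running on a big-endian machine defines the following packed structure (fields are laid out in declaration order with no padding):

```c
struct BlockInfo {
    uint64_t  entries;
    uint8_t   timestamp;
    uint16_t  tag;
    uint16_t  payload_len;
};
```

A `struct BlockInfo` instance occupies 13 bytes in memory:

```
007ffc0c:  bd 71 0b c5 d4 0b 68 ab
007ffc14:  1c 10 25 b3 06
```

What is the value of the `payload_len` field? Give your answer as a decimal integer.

`payload_len` follows `entries` (8 B), `timestamp` (1 B), `tag` (2 B), so it starts at offset 8 + 1 + 2 = 11 and occupies 2 bytes.
Bytes at offsets 11..12: B3 06.
Big-endian stores the most-significant byte at the lowest address.
The bytes are already most-significant first: 0xB306.
0xB306 = 45830.

45830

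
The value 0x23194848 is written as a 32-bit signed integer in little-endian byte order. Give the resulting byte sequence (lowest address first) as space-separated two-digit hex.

48 48 19 23

Split into bytes (most-significant first): 23 19 48 48.
Little-endian: lowest address holds the least-significant byte.
So at ascending addresses the bytes are 48 48 19 23.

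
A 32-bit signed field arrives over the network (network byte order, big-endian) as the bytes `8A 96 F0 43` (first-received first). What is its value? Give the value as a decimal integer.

-1969819581

Big-endian: lowest address holds the most-significant byte.
The bytes are already most-significant first: 0x8A96F043.
Top bit is set, so as a signed 32-bit value this is 0x8A96F043 − 2^32 = -1969819581.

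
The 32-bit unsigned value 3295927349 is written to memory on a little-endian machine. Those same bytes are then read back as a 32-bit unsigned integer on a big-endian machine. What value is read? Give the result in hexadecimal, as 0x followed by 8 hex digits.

0x35DC73C4

3295927349 in 32-bit hexadecimal is 0xC473DC35.
Stored little-endian, the bytes at ascending addresses are 35 DC 73 C4.
Read back as big-endian, the last byte is least significant, giving 0x35DC73C4.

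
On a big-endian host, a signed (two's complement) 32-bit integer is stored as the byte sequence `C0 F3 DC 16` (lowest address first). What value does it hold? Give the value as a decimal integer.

Big-endian: lowest address holds the most-significant byte.
The bytes are already most-significant first: 0xC0F3DC16.
Top bit is set, so as a signed 32-bit value this is 0xC0F3DC16 − 2^32 = -1057760234.

-1057760234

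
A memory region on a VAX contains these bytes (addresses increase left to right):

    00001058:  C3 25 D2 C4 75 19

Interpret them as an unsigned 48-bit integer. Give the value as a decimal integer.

In little-endian order the low byte comes first in memory.
Reassemble most-significant byte first: 19 75 C4 D2 25 C3 → 0x1975C4D225C3.
0x1975C4D225C3 = 27993603974595.

27993603974595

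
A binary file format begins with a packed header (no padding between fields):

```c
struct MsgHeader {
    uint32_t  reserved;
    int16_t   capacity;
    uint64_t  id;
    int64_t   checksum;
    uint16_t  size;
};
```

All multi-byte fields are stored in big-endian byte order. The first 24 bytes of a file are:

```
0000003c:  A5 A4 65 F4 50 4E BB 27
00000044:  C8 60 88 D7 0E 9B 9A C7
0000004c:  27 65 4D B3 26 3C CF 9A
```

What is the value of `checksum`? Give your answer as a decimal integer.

`checksum` follows `reserved` (4 B), `capacity` (2 B), `id` (8 B), so it starts at offset 4 + 2 + 8 = 14 and occupies 8 bytes.
Bytes at offsets 14..21: 9A C7 27 65 4D B3 26 3C.
Big-endian stores the most-significant byte at the lowest address.
The bytes are already most-significant first: 0x9AC727654DB3263C.
Top bit is set, so as a signed 64-bit value this is 0x9AC727654DB3263C − 2^64 = -7293817755454462404.

-7293817755454462404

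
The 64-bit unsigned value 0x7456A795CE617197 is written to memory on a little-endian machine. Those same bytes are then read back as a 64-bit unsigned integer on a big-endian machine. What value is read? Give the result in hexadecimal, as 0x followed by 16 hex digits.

0x977161CE95A75674

Stored little-endian, the bytes at ascending addresses are 97 71 61 CE 95 A7 56 74.
Read back as big-endian, the last byte is least significant, giving 0x977161CE95A75674.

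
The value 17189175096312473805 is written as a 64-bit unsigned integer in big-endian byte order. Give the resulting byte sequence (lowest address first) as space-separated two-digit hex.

EE 8C 37 AD 8D B2 28 CD

17189175096312473805 in hexadecimal, padded to 64 bits, is 0xEE8C37AD8DB228CD.
Split into bytes (most-significant first): EE 8C 37 AD 8D B2 28 CD.
Big-endian stores the most-significant byte at the lowest address.
So the memory order matches the most-significant-first order: EE 8C 37 AD 8D B2 28 CD.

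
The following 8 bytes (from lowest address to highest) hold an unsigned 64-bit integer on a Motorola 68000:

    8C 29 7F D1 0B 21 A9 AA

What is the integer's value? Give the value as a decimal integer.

Big-endian stores the most-significant byte at the lowest address.
The bytes are already most-significant first: 0x8C297FD10B21A9AA.
0x8C297FD10B21A9AA = 10099744175166695850.

10099744175166695850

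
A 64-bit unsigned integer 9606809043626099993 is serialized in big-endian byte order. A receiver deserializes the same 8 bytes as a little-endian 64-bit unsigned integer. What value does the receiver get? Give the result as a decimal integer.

1802944081324495493

9606809043626099993 in 64-bit hexadecimal is 0x85523DED16580519.
Stored big-endian, the bytes at ascending addresses are 85 52 3D ED 16 58 05 19.
Read back as little-endian, the first byte is least significant, giving 0x19055816ED3D5285.
0x19055816ED3D5285 = 1802944081324495493.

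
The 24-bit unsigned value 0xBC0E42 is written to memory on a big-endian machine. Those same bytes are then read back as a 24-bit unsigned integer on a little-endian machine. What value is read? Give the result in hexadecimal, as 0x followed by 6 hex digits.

0x420EBC

Stored big-endian, the bytes at ascending addresses are BC 0E 42.
Read back as little-endian, the first byte is least significant, giving 0x420EBC.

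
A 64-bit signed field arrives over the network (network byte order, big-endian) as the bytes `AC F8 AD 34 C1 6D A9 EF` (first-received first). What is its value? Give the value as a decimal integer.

Big-endian stores the most-significant byte at the lowest address.
The bytes are already most-significant first: 0xACF8AD34C16DA9EF.
Top bit is set, so as a signed 64-bit value this is 0xACF8AD34C16DA9EF − 2^64 = -5982841662866609681.

-5982841662866609681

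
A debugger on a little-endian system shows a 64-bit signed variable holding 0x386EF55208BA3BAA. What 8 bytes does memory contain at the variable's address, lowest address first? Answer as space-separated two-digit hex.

Split into bytes (most-significant first): 38 6E F5 52 08 BA 3B AA.
Little-endian stores the least-significant byte at the lowest address.
So at ascending addresses the bytes are AA 3B BA 08 52 F5 6E 38.

AA 3B BA 08 52 F5 6E 38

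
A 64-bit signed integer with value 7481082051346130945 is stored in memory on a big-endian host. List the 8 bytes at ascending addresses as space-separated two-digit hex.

67 D2 24 7D 3E 09 68 01

7481082051346130945 in hexadecimal, padded to 64 bits, is 0x67D2247D3E096801.
Split into bytes (most-significant first): 67 D2 24 7D 3E 09 68 01.
In big-endian order the high byte comes first in memory.
So the memory order matches the most-significant-first order: 67 D2 24 7D 3E 09 68 01.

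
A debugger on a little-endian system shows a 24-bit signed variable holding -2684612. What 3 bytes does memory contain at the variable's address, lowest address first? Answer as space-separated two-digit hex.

Two's complement of -2684612 in 24 bits: 2684612 = 0x28F6C4; invert → 0xD7093B; add 1 → 0xD7093C.
Split into bytes (most-significant first): D7 09 3C.
Little-endian: lowest address holds the least-significant byte.
So at ascending addresses the bytes are 3C 09 D7.

3C 09 D7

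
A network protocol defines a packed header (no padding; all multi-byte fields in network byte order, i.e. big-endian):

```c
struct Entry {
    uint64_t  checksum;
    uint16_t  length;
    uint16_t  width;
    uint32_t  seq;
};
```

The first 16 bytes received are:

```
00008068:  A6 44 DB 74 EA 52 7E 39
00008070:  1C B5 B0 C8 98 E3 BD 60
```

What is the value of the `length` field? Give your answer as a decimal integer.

7349

`length` follows `checksum` (8 bytes), so it starts at byte offset 8 and occupies 2 bytes.
Bytes at offsets 8..9: 1C B5.
Big-endian: lowest address holds the most-significant byte.
The bytes are already most-significant first: 0x1CB5.
0x1CB5 = 7349.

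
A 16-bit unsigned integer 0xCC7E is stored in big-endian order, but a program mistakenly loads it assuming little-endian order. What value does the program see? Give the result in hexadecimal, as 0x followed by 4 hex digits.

Stored big-endian, the bytes at ascending addresses are CC 7E.
Read back as little-endian, the first byte is least significant, giving 0x7ECC.

0x7ECC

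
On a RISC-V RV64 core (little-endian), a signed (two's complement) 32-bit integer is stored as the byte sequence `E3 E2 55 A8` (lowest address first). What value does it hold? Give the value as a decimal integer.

-1470766365

In little-endian order the low byte comes first in memory.
Reassemble most-significant byte first: A8 55 E2 E3 → 0xA855E2E3.
Top bit is set, so as a signed 32-bit value this is 0xA855E2E3 − 2^32 = -1470766365.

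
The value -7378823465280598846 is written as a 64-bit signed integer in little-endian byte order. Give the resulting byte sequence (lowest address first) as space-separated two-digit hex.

C2 0C A2 2B 27 27 99 99

Two's complement of -7378823465280598846 in 64 bits: 7378823465280598846 = 0x6666D8D8D45DF33E; invert → 0x999927272BA20CC1; add 1 → 0x999927272BA20CC2.
Split into bytes (most-significant first): 99 99 27 27 2B A2 0C C2.
Little-endian stores the least-significant byte at the lowest address.
So at ascending addresses the bytes are C2 0C A2 2B 27 27 99 99.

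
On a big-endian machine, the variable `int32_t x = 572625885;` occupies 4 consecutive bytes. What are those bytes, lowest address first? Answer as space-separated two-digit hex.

22 21 93 DD

572625885 in hexadecimal, padded to 32 bits, is 0x222193DD.
Split into bytes (most-significant first): 22 21 93 DD.
In big-endian order the high byte comes first in memory.
So the memory order matches the most-significant-first order: 22 21 93 DD.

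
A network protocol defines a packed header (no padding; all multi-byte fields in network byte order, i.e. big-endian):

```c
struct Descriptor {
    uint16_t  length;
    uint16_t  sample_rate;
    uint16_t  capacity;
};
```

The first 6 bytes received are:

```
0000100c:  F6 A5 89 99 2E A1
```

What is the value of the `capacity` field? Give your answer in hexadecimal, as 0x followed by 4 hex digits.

0x2EA1

`capacity` follows `length` (2 B), `sample_rate` (2 B), so it starts at offset 2 + 2 = 4 and occupies 2 bytes.
Bytes at offsets 4..5: 2E A1.
Big-endian: lowest address holds the most-significant byte.
The bytes are already most-significant first: 0x2EA1.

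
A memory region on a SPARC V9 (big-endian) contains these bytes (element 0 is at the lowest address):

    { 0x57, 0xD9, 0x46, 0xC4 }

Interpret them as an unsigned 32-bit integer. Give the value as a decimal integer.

1473857220

In big-endian order the high byte comes first in memory.
The bytes are already most-significant first: 0x57D946C4.
0x57D946C4 = 1473857220.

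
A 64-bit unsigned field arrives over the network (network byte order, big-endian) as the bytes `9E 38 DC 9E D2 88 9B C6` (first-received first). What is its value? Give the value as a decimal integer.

11401105031383522246

Big-endian stores the most-significant byte at the lowest address.
The bytes are already most-significant first: 0x9E38DC9ED2889BC6.
0x9E38DC9ED2889BC6 = 11401105031383522246.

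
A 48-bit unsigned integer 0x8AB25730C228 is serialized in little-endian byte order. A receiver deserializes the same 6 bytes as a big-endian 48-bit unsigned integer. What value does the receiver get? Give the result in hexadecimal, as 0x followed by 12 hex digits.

Stored little-endian, the bytes at ascending addresses are 28 C2 30 57 B2 8A.
Read back as big-endian, the last byte is least significant, giving 0x28C23057B28A.

0x28C23057B28A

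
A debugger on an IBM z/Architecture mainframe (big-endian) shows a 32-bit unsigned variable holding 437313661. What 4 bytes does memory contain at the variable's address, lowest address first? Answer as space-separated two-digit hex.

437313661 in hexadecimal, padded to 32 bits, is 0x1A10E07D.
Split into bytes (most-significant first): 1A 10 E0 7D.
In big-endian order the high byte comes first in memory.
So the memory order matches the most-significant-first order: 1A 10 E0 7D.

1A 10 E0 7D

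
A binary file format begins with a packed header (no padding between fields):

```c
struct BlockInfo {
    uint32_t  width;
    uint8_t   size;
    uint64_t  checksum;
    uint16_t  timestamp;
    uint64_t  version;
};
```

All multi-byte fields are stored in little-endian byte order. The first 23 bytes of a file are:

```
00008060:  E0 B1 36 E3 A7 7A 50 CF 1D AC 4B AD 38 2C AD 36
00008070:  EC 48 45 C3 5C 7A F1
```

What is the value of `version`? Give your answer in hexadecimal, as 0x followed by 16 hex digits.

0xF17A5CC34548EC36

`version` follows `width` (4 B), `size` (1 B), `checksum` (8 B), `timestamp` (2 B), so it starts at offset 4 + 1 + 8 + 2 = 15 and occupies 8 bytes.
Bytes at offsets 15..22: 36 EC 48 45 C3 5C 7A F1.
Little-endian: lowest address holds the least-significant byte.
Reassemble most-significant byte first: F1 7A 5C C3 45 48 EC 36 → 0xF17A5CC34548EC36.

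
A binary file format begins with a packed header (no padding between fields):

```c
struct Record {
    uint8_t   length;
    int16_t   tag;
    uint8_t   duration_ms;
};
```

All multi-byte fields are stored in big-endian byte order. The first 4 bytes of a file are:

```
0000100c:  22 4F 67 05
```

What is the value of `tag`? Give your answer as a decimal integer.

`tag` follows `length` (1 byte), so it starts at byte offset 1 and occupies 2 bytes.
Bytes at offsets 1..2: 4F 67.
Big-endian: lowest address holds the most-significant byte.
The bytes are already most-significant first: 0x4F67.
0x4F67 = 20327.

20327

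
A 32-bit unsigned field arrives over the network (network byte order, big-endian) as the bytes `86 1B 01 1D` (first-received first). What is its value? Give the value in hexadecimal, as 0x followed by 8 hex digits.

0x861B011D

Big-endian stores the most-significant byte at the lowest address.
The bytes are already most-significant first: 0x861B011D.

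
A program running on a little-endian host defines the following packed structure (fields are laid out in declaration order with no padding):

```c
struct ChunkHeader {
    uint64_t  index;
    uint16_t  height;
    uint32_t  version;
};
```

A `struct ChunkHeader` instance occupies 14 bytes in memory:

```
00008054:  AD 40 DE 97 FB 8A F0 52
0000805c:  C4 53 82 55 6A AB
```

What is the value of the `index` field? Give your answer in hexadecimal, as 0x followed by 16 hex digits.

`index` is the first field, at byte offset 0, occupying 8 bytes.
Bytes at offsets 0..7: AD 40 DE 97 FB 8A F0 52.
Little-endian: lowest address holds the least-significant byte.
Reassemble most-significant byte first: 52 F0 8A FB 97 DE 40 AD → 0x52F08AFB97DE40AD.

0x52F08AFB97DE40AD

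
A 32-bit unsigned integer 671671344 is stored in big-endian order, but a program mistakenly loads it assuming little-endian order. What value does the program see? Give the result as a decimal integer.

671671344 in 32-bit hexadecimal is 0x2808E430.
Stored big-endian, the bytes at ascending addresses are 28 08 E4 30.
Read back as little-endian, the first byte is least significant, giving 0x30E40828.
0x30E40828 = 820250664.

820250664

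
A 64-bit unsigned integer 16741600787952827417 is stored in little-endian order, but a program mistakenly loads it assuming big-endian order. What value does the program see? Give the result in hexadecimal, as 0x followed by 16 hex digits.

0x19FC5341371D56E8

16741600787952827417 in 64-bit hexadecimal is 0xE8561D374153FC19.
Stored little-endian, the bytes at ascending addresses are 19 FC 53 41 37 1D 56 E8.
Read back as big-endian, the last byte is least significant, giving 0x19FC5341371D56E8.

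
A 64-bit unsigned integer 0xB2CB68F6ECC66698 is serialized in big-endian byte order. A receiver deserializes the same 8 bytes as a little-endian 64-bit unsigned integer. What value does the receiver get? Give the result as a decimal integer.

Stored big-endian, the bytes at ascending addresses are B2 CB 68 F6 EC C6 66 98.
Read back as little-endian, the first byte is least significant, giving 0x9866C6ECF668CBB2.
0x9866C6ECF668CBB2 = 10981683462438177714.

10981683462438177714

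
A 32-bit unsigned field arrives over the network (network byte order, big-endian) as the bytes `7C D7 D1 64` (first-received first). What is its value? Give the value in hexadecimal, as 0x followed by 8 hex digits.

0x7CD7D164

Big-endian stores the most-significant byte at the lowest address.
The bytes are already most-significant first: 0x7CD7D164.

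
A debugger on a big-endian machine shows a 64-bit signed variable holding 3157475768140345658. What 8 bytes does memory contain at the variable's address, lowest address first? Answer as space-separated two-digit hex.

3157475768140345658 in hexadecimal, padded to 64 bits, is 0x2BD19B7B6AE8B13A.
Split into bytes (most-significant first): 2B D1 9B 7B 6A E8 B1 3A.
Big-endian stores the most-significant byte at the lowest address.
So the memory order matches the most-significant-first order: 2B D1 9B 7B 6A E8 B1 3A.

2B D1 9B 7B 6A E8 B1 3A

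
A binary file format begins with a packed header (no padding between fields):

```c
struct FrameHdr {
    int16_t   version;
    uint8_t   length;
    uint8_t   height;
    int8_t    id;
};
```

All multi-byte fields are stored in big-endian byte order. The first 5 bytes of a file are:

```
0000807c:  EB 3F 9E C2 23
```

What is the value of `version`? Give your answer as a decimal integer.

-5313

`version` is the first field, at byte offset 0, occupying 2 bytes.
Bytes at offsets 0..1: EB 3F.
Big-endian stores the most-significant byte at the lowest address.
The bytes are already most-significant first: 0xEB3F.
Top bit is set, so as a signed 16-bit value this is 0xEB3F − 2^16 = -5313.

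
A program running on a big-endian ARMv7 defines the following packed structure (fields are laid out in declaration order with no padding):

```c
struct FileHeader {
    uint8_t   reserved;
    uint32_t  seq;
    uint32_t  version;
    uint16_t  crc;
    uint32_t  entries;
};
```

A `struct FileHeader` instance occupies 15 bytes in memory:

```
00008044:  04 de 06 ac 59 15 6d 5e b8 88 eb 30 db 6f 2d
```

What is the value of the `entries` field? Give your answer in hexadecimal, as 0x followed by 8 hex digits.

0x30DB6F2D

`entries` follows `reserved` (1 B), `seq` (4 B), `version` (4 B), `crc` (2 B), so it starts at offset 1 + 4 + 4 + 2 = 11 and occupies 4 bytes.
Bytes at offsets 11..14: 30 DB 6F 2D.
Big-endian: lowest address holds the most-significant byte.
The bytes are already most-significant first: 0x30DB6F2D.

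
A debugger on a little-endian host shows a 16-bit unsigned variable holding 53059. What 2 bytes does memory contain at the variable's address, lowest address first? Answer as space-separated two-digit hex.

53059 in hexadecimal, padded to 16 bits, is 0xCF43.
Split into bytes (most-significant first): CF 43.
Little-endian stores the least-significant byte at the lowest address.
So at ascending addresses the bytes are 43 CF.

43 CF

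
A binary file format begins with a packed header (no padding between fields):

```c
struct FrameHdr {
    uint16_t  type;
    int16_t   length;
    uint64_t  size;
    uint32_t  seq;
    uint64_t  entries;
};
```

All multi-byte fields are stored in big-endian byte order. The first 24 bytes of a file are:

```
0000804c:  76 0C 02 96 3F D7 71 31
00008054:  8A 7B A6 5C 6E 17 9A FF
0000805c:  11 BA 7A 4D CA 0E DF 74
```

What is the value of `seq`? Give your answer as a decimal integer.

`seq` follows `type` (2 B), `length` (2 B), `size` (8 B), so it starts at offset 2 + 2 + 8 = 12 and occupies 4 bytes.
Bytes at offsets 12..15: 6E 17 9A FF.
In big-endian order the high byte comes first in memory.
The bytes are already most-significant first: 0x6E179AFF.
0x6E179AFF = 1847040767.

1847040767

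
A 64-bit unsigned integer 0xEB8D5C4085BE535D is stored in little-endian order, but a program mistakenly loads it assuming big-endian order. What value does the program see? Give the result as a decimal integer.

Stored little-endian, the bytes at ascending addresses are 5D 53 BE 85 40 5C 8D EB.
Read back as big-endian, the last byte is least significant, giving 0x5D53BE85405C8DEB.
0x5D53BE85405C8DEB = 6724928148114017771.

6724928148114017771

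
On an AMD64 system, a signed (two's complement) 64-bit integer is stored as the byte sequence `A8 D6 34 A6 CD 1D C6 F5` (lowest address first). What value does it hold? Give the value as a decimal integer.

-736868719934515544

Little-endian: lowest address holds the least-significant byte.
Reassemble most-significant byte first: F5 C6 1D CD A6 34 D6 A8 → 0xF5C61DCDA634D6A8.
Top bit is set, so as a signed 64-bit value this is 0xF5C61DCDA634D6A8 − 2^64 = -736868719934515544.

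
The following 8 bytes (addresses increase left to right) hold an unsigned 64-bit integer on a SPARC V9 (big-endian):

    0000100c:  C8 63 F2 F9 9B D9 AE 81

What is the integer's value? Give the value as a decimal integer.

Big-endian: lowest address holds the most-significant byte.
The bytes are already most-significant first: 0xC863F2F99BD9AE81.
0xC863F2F99BD9AE81 = 14439651984155455105.

14439651984155455105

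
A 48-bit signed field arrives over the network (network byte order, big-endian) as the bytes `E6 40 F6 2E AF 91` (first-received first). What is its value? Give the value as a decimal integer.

Big-endian stores the most-significant byte at the lowest address.
The bytes are already most-significant first: 0xE640F62EAF91.
Top bit is set, so as a signed 48-bit value this is 0xE640F62EAF91 − 2^48 = -28308294160495.

-28308294160495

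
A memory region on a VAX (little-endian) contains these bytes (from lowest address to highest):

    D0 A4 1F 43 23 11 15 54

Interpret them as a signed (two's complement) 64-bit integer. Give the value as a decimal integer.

6058767716844545232

Little-endian stores the least-significant byte at the lowest address.
Reassemble most-significant byte first: 54 15 11 23 43 1F A4 D0 → 0x54151123431FA4D0.
0x54151123431FA4D0 = 6058767716844545232.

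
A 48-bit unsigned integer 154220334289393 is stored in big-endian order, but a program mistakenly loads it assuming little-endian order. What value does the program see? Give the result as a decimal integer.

265056360612748

154220334289393 in 48-bit hexadecimal is 0x8C43383E11F1.
Stored big-endian, the bytes at ascending addresses are 8C 43 38 3E 11 F1.
Read back as little-endian, the first byte is least significant, giving 0xF1113E38438C.
0xF1113E38438C = 265056360612748.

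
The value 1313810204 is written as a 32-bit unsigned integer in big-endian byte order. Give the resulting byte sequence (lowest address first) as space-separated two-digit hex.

4E 4F 27 1C

1313810204 in hexadecimal, padded to 32 bits, is 0x4E4F271C.
Split into bytes (most-significant first): 4E 4F 27 1C.
In big-endian order the high byte comes first in memory.
So the memory order matches the most-significant-first order: 4E 4F 27 1C.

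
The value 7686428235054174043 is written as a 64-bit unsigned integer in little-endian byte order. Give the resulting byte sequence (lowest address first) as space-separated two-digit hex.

7686428235054174043 in hexadecimal, padded to 64 bits, is 0x6AABADC15DEFCF5B.
Split into bytes (most-significant first): 6A AB AD C1 5D EF CF 5B.
Little-endian stores the least-significant byte at the lowest address.
So at ascending addresses the bytes are 5B CF EF 5D C1 AD AB 6A.

5B CF EF 5D C1 AD AB 6A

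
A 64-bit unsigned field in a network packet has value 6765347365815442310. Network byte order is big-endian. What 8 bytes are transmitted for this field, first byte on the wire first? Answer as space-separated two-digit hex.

6765347365815442310 in hexadecimal, padded to 64 bits, is 0x5DE35795B98DDB86.
Split into bytes (most-significant first): 5D E3 57 95 B9 8D DB 86.
In big-endian order the high byte comes first in memory.
So the memory order matches the most-significant-first order: 5D E3 57 95 B9 8D DB 86.

5D E3 57 95 B9 8D DB 86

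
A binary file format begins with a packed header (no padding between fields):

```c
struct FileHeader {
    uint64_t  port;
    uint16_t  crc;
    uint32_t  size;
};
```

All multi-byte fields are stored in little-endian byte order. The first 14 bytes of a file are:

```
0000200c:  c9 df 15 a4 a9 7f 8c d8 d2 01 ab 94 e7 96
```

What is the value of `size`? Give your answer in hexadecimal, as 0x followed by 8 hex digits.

0x96E794AB

`size` follows `port` (8 B), `crc` (2 B), so it starts at offset 8 + 2 = 10 and occupies 4 bytes.
Bytes at offsets 10..13: AB 94 E7 96.
In little-endian order the low byte comes first in memory.
Reassemble most-significant byte first: 96 E7 94 AB → 0x96E794AB.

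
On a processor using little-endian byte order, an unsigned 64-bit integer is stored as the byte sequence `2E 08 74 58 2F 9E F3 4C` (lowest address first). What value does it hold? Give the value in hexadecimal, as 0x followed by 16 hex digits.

0x4CF39E2F5874082E

Little-endian: lowest address holds the least-significant byte.
Reassemble most-significant byte first: 4C F3 9E 2F 58 74 08 2E → 0x4CF39E2F5874082E.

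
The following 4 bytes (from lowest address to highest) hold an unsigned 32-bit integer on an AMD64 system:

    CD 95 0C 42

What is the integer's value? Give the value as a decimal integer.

In little-endian order the low byte comes first in memory.
Reassemble most-significant byte first: 42 0C 95 CD → 0x420C95CD.
0x420C95CD = 1108121037.

1108121037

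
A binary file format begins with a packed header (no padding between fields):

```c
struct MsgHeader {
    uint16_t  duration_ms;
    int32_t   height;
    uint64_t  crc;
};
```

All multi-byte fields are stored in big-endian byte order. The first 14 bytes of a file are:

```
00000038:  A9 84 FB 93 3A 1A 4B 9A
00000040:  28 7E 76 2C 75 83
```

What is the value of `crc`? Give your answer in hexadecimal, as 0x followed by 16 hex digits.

`crc` follows `duration_ms` (2 B), `height` (4 B), so it starts at offset 2 + 4 = 6 and occupies 8 bytes.
Bytes at offsets 6..13: 4B 9A 28 7E 76 2C 75 83.
Big-endian: lowest address holds the most-significant byte.
The bytes are already most-significant first: 0x4B9A287E762C7583.

0x4B9A287E762C7583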